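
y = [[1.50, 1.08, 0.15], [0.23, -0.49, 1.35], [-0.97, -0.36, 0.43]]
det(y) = -1.19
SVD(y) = [[-0.86, -0.21, 0.46],  [0.11, -0.97, -0.24],  [0.5, -0.15, 0.85]] @ diag([2.1120664000951486, 1.4847661548998137, 0.380059188618222]) @ [[-0.83,  -0.55,  0.11], [-0.26,  0.21,  -0.94], [-0.5,  0.81,  0.31]]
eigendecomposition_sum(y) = [[(0.82-0.34j), 0.41-0.23j, (0.21-0.79j)],[(-0.04+0.56j), 0.02+0.30j, (0.39+0.34j)],[-0.47+0.69j, (-0.2+0.4j), 0.24+0.73j]] + [[0.82+0.34j, 0.41+0.23j, (0.21+0.79j)], [-0.04-0.56j, (0.02-0.3j), (0.39-0.34j)], [-0.47-0.69j, (-0.2-0.4j), 0.24-0.73j]] + [[(-0.15+0j),(0.25-0j),-0.28-0.00j], [0.30-0.00j,(-0.52+0j),0.57+0.00j], [(-0.03+0j),0.05-0.00j,-0.05-0.00j]]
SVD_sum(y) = [[1.51, 1.00, -0.2], [-0.19, -0.12, 0.02], [-0.87, -0.58, 0.11]] + [[0.08, -0.06, 0.29], [0.37, -0.29, 1.35], [0.06, -0.05, 0.22]] + [[-0.09, 0.14, 0.05], [0.04, -0.07, -0.03], [-0.16, 0.26, 0.1]]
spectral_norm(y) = 2.11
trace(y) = 1.44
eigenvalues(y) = [(1.08+0.69j), (1.08-0.69j), (-0.72+0j)]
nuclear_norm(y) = 3.98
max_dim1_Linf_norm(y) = 1.5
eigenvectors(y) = [[-0.66+0.00j,  -0.66-0.00j,  (-0.43+0j)], [0.18-0.38j,  0.18+0.38j,  (0.9+0j)], [0.52-0.34j,  (0.52+0.34j),  -0.08+0.00j]]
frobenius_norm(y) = 2.61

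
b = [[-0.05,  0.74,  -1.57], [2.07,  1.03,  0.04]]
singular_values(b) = [2.34, 1.69]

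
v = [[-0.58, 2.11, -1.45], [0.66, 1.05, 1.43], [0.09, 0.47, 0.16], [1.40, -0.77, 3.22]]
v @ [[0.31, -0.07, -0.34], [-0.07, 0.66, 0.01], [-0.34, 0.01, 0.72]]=[[0.17,  1.42,  -0.83], [-0.36,  0.66,  0.82], [-0.06,  0.31,  0.09], [-0.61,  -0.57,  1.83]]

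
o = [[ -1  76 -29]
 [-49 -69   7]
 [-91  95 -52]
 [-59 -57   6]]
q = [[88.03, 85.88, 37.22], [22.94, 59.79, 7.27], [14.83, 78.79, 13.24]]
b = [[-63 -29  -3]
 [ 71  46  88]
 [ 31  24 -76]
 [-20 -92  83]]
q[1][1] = 59.79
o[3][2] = 6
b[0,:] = [-63, -29, -3]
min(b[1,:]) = 46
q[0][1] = 85.88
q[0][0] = 88.03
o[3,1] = -57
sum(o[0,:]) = 46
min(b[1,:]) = 46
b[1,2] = 88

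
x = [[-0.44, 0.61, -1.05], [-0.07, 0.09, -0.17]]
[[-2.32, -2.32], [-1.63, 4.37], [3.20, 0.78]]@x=[[1.18, -1.62, 2.83], [0.41, -0.60, 0.97], [-1.46, 2.02, -3.49]]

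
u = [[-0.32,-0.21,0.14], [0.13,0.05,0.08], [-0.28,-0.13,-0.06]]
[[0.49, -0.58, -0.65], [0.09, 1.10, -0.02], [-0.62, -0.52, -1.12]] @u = [[-0.05, -0.05, 0.06], [0.12, 0.04, 0.1], [0.44, 0.25, -0.06]]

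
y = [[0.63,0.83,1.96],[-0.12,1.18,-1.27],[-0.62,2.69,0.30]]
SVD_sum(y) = [[-0.13,1.08,0.21], [-0.11,0.9,0.17], [-0.32,2.68,0.52]] + [[0.52, -0.29, 1.81],[-0.38, 0.21, -1.35],[-0.08, 0.04, -0.27]] + [[0.24, 0.04, -0.06], [0.37, 0.06, -0.1], [-0.22, -0.04, 0.06]]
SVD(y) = [[0.36, -0.8, -0.49], [0.30, 0.59, -0.75], [0.89, 0.12, 0.45]] @ diag([3.1066112978164706, 2.3953066062368937, 0.5187219933615336]) @ [[-0.12,0.98,0.19],[-0.27,0.15,-0.95],[-0.96,-0.16,0.25]]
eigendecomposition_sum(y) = [[(0.55+0j),(0.96+0j),-0.31+0.00j], [(0.12+0j),0.22+0.00j,(-0.07+0j)], [-0.01-0.00j,-0.02+0.00j,0.01+0.00j]] + [[0.04+0.33j,(-0.07-1.44j),1.14+0.12j], [(-0.12-0.15j),(0.48+0.69j),(-0.6+0.3j)], [-0.30+0.11j,1.36-0.39j,(0.15+1.11j)]] + [[(0.04-0.33j), -0.07+1.44j, (1.14-0.12j)], [(-0.12+0.15j), (0.48-0.69j), -0.60-0.30j], [(-0.3-0.11j), 1.36+0.39j, (0.15-1.11j)]]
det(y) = 3.86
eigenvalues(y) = [(0.77+0j), (0.67+2.13j), (0.67-2.13j)]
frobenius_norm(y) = 3.96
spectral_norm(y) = 3.11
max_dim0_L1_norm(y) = 4.7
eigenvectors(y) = [[-0.98+0.00j, -0.66+0.00j, (-0.66-0j)], [-0.22+0.00j, 0.33-0.21j, (0.33+0.21j)], [(0.02+0j), -0.15-0.63j, (-0.15+0.63j)]]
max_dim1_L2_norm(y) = 2.78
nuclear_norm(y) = 6.02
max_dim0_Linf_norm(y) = 2.69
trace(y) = 2.11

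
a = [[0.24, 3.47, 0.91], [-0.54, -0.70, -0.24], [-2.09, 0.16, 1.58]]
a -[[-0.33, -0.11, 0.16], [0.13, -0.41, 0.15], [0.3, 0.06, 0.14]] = [[0.57, 3.58, 0.75], [-0.67, -0.29, -0.39], [-2.39, 0.10, 1.44]]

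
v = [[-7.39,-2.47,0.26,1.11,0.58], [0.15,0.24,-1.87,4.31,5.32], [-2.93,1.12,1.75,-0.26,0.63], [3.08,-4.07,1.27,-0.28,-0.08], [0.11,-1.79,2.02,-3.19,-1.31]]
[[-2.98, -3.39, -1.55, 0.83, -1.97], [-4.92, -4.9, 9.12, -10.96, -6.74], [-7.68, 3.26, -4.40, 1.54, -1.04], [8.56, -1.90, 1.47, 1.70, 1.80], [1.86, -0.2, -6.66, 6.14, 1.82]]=v @ [[0.89, 0.21, 0.55, -0.21, 0.26], [-1.78, 1.21, -0.4, -0.21, -0.10], [-1.14, 2.06, -1.1, 0.94, 0.46], [0.37, 1.2, 1.63, -0.77, 0.36], [-1.57, -1.23, 0.01, -1.09, -1.40]]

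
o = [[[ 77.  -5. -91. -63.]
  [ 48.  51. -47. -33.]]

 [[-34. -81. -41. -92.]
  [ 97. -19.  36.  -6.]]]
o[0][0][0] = 77.0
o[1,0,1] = -81.0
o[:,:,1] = [[-5.0, 51.0], [-81.0, -19.0]]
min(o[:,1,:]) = -47.0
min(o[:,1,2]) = -47.0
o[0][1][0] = 48.0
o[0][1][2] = -47.0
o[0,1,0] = 48.0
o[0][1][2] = -47.0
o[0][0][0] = 77.0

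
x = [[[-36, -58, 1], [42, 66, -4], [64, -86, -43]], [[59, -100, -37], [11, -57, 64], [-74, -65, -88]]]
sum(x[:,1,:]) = 122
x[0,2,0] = 64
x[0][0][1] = -58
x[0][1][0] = 42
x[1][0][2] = -37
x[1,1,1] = -57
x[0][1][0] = 42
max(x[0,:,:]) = 66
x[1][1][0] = 11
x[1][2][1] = -65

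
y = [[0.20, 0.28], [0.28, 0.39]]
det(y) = -0.000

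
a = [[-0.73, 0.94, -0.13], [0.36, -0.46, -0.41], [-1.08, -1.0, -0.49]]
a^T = [[-0.73, 0.36, -1.08],[0.94, -0.46, -1.0],[-0.13, -0.41, -0.49]]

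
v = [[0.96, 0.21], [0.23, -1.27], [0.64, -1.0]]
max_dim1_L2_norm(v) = 1.29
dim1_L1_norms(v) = [1.17, 1.5, 1.64]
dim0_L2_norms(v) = [1.18, 1.63]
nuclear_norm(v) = 2.75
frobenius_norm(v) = 2.01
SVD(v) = [[-0.12, 0.94], [-0.72, -0.31], [-0.68, 0.16]] @ diag([1.7289924012353424, 1.0255170776103366]) @ [[-0.41, 0.91], [0.91, 0.41]]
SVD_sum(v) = [[0.09, -0.19], [0.52, -1.14], [0.49, -1.07]] + [[0.87, 0.40], [-0.29, -0.13], [0.15, 0.07]]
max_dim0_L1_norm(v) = 2.48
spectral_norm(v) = 1.73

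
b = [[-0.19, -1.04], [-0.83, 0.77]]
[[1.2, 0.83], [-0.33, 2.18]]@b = [[-0.92, -0.61], [-1.75, 2.02]]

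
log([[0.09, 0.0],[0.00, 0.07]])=[[-2.41, 0.0], [0.0, -2.66]]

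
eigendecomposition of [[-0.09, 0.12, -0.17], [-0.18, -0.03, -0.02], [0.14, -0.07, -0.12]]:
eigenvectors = [[-0.68+0.00j, -0.68-0.00j, (0.33+0j)],[-0.11-0.57j, -0.11+0.57j, 0.73+0.00j],[0.06+0.44j, (0.06-0.44j), (0.59+0j)]]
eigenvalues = [(-0.06+0.21j), (-0.06-0.21j), (-0.13+0j)]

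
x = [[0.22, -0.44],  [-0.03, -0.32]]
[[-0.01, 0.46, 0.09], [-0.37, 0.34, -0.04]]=x @ [[1.92, -0.05, 0.59],  [0.98, -1.07, 0.08]]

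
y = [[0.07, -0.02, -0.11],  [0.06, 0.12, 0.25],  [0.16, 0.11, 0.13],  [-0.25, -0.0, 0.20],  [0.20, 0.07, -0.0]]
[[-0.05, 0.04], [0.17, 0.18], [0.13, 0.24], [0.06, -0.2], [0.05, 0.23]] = y @ [[0.10,0.89], [0.48,0.81], [0.44,0.1]]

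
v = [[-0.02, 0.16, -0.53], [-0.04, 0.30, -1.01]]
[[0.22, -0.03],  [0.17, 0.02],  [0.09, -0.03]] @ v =[[-0.0,  0.03,  -0.09], [-0.0,  0.03,  -0.11], [-0.0,  0.01,  -0.02]]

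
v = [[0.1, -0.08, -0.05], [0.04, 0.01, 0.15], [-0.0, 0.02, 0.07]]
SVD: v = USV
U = [[0.43, 0.89, 0.16], [-0.81, 0.46, -0.38], [-0.41, 0.03, 0.91]]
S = [0.18, 0.13, 0.0]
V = [[0.06, -0.28, -0.96], [0.83, -0.51, 0.2], [0.55, 0.81, -0.21]]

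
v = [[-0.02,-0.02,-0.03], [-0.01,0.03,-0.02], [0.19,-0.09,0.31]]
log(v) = [[-7.58, -4.29, -0.87], [0.23, -3.43, -0.14], [3.95, 1.76, -0.73]]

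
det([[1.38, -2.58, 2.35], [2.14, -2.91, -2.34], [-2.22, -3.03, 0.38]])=-53.034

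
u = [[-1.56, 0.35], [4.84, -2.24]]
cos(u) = [[0.16, 0.24],[3.32, -0.31]]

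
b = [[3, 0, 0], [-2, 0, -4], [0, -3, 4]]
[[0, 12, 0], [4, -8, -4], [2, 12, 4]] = b@[[0, 4, 0], [-2, -4, 0], [-1, 0, 1]]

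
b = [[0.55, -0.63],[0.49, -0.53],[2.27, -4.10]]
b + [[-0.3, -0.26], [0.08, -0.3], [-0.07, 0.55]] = [[0.25, -0.89], [0.57, -0.83], [2.2, -3.55]]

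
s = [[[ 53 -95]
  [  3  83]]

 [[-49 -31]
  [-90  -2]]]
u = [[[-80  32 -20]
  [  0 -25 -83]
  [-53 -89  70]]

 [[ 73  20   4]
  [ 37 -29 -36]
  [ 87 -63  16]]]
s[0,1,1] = 83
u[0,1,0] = 0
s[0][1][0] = 3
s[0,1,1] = 83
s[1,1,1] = -2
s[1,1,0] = -90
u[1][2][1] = -63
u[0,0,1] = 32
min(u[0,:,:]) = -89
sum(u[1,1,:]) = -28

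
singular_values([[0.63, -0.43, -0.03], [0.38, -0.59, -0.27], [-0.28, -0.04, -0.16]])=[1.05, 0.4, 0.0]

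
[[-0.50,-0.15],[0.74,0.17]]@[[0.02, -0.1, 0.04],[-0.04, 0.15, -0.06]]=[[-0.0, 0.03, -0.01], [0.01, -0.05, 0.02]]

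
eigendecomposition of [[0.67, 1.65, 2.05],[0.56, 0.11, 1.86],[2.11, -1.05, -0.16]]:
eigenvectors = [[(-0.79+0j), -0.47+0.12j, (-0.47-0.12j)],  [(-0.46+0j), (-0.4-0.44j), -0.40+0.44j],  [-0.41+0.00j, 0.65+0.00j, (0.65-0j)]]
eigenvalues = [(2.71+0j), (-1.04+1.1j), (-1.04-1.1j)]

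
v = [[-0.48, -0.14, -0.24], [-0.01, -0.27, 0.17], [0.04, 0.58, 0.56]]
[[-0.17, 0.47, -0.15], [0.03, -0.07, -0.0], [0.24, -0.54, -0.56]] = v @ [[0.16, -0.55, 0.74], [0.1, -0.19, -0.41], [0.32, -0.73, -0.63]]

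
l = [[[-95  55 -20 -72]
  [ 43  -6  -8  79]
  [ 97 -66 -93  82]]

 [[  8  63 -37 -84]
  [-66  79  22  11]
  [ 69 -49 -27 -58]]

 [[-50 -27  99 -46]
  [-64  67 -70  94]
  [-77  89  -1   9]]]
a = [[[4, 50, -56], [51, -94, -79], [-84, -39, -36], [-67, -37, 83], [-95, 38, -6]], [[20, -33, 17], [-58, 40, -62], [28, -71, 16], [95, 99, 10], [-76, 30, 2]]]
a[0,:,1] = [50, -94, -39, -37, 38]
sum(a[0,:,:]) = -367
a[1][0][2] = 17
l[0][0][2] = -20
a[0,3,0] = -67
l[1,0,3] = -84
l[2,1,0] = -64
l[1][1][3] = 11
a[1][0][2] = 17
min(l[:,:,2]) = -93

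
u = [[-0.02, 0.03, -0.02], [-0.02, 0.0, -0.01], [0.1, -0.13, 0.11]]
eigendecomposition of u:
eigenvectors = [[(0.18+0j), (0.39+0.22j), 0.39-0.22j], [0.06+0.00j, -0.39+0.22j, (-0.39-0.22j)], [(-0.98+0j), (-0.77+0j), -0.77-0.00j]]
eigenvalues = [(0.1+0j), (-0+0.01j), (-0-0.01j)]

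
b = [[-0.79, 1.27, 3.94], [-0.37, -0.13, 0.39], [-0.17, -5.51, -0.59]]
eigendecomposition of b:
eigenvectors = [[-0.87+0.00j, (-0.87-0j), (0.89+0j)],[-0.13-0.11j, (-0.13+0.11j), (-0.15+0j)],[(0.14-0.45j), (0.14+0.45j), 0.44+0.00j]]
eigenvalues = [(-1.22+2.17j), (-1.22-2.17j), (0.94+0j)]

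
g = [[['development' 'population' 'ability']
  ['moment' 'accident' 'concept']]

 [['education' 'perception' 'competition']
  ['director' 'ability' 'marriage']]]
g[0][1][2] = 'concept'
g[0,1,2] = 'concept'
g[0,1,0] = 'moment'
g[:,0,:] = [['development', 'population', 'ability'], ['education', 'perception', 'competition']]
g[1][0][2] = 'competition'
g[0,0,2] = 'ability'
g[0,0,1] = 'population'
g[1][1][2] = 'marriage'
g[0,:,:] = [['development', 'population', 'ability'], ['moment', 'accident', 'concept']]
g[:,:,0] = [['development', 'moment'], ['education', 'director']]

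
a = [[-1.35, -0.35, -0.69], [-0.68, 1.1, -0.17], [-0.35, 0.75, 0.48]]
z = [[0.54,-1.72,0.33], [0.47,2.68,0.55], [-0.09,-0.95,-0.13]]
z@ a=[[0.33, -1.83, 0.08], [-2.65, 3.20, -0.52], [0.81, -1.11, 0.16]]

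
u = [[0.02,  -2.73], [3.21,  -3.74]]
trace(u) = -3.72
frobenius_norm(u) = 5.63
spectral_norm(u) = 5.40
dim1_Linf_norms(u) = [2.73, 3.74]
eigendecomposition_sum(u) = [[(0.01+1.91j), (-1.37-1.11j)], [1.60+1.31j, (-1.87+0.38j)]] + [[(0.01-1.91j), (-1.37+1.11j)],[(1.6-1.31j), (-1.87-0.38j)]]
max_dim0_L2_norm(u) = 4.63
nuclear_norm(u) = 7.01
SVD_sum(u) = [[1.25, -1.95], [2.63, -4.11]] + [[-1.23, -0.78],[0.58, 0.37]]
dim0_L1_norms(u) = [3.23, 6.47]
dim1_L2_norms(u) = [2.73, 4.93]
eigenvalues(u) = [(-1.86+2.29j), (-1.86-2.29j)]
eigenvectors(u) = [[(0.43+0.52j),(0.43-0.52j)], [(0.74+0j),0.74-0.00j]]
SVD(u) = [[-0.43, -0.9],[-0.90, 0.43]] @ diag([5.399611672606201, 1.6090971956519178]) @ [[-0.54, 0.84],[0.84, 0.54]]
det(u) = 8.69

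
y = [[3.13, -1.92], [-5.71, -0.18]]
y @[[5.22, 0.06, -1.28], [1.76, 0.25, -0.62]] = [[12.96, -0.29, -2.82],[-30.12, -0.39, 7.42]]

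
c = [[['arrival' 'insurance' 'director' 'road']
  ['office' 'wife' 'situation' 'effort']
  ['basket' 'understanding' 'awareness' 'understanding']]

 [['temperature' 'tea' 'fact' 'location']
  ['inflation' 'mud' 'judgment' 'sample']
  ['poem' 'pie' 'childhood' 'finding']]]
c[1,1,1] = 'mud'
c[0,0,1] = 'insurance'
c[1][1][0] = 'inflation'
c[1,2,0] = 'poem'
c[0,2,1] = 'understanding'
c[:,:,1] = [['insurance', 'wife', 'understanding'], ['tea', 'mud', 'pie']]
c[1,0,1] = 'tea'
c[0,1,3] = 'effort'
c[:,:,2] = [['director', 'situation', 'awareness'], ['fact', 'judgment', 'childhood']]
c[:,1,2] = ['situation', 'judgment']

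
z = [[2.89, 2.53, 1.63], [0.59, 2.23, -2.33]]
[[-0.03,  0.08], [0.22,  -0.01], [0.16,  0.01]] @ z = [[-0.04, 0.1, -0.24], [0.63, 0.53, 0.38], [0.47, 0.43, 0.24]]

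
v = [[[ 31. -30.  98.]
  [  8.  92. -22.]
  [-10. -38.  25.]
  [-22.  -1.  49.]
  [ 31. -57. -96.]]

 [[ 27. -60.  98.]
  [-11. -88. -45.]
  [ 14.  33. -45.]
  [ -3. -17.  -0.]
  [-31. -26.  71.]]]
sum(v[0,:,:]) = 58.0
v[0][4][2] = -96.0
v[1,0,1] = -60.0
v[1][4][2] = 71.0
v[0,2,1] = -38.0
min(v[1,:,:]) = -88.0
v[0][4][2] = -96.0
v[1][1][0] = -11.0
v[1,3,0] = -3.0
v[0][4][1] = -57.0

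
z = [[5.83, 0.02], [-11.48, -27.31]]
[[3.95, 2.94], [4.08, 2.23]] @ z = [[-10.72,  -80.21],[-1.81,  -60.82]]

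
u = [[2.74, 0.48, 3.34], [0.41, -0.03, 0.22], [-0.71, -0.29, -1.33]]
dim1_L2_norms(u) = [4.35, 0.47, 1.54]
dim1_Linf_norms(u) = [3.34, 0.41, 1.33]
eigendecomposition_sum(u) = [[2.61, 0.24, 2.57], [0.45, 0.04, 0.44], [-0.58, -0.05, -0.57]] + [[0.13, 0.24, 0.77], [-0.04, -0.07, -0.22], [-0.13, -0.24, -0.76]] + [[0.00,-0.00,0.0], [0.00,-0.0,0.00], [-0.00,0.0,-0.00]]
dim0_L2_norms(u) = [2.86, 0.56, 3.6]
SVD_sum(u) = [[2.68, 0.51, 3.38], [0.26, 0.05, 0.33], [-0.93, -0.18, -1.17]] + [[0.06, -0.03, -0.04],  [0.15, -0.08, -0.11],  [0.22, -0.11, -0.16]] + [[0.0, 0.00, -0.00], [-0.00, -0.0, 0.00], [0.00, 0.00, -0.0]]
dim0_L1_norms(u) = [3.86, 0.8, 4.89]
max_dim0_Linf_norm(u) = 3.34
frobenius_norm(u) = 4.63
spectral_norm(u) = 4.62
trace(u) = 1.38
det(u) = 0.00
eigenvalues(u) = [2.08, -0.7, -0.0]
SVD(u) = [[-0.94, -0.22, 0.25], [-0.09, -0.55, -0.83], [0.33, -0.80, 0.5]] @ diag([4.619059274465664, 0.3638529308059834, 0.0015696230883404639]) @ [[-0.62, -0.12, -0.78],[-0.75, 0.39, 0.54],[0.24, 0.91, -0.33]]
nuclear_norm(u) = 4.98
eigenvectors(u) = [[-0.96, 0.70, 0.24],[-0.16, -0.2, 0.91],[0.21, -0.69, -0.33]]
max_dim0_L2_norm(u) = 3.6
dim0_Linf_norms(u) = [2.74, 0.48, 3.34]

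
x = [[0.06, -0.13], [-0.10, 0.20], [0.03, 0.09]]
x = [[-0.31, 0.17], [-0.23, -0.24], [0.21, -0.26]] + [[0.37,-0.30], [0.13,0.44], [-0.18,0.35]]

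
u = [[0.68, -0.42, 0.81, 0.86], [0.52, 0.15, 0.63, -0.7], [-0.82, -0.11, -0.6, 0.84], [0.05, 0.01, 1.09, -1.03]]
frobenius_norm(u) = 2.69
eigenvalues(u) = [(-1.77+0j), (0.44+0.9j), (0.44-0.9j), (0.09+0j)]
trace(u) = -0.80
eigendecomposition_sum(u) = [[-0.01+0.00j, (-0+0j), (-0.02-0j), (0.03-0j)], [0.18-0.00j, (0.07-0j), (0.52+0j), (-0.73+0j)], [-0.20+0.00j, -0.08+0.00j, -0.60-0.00j, (0.84-0j)], [0.29-0.00j, 0.12-0.00j, (0.88+0j), -1.23+0.00j]] + [[0.34+0.39j, (-0.21+0.14j), (0.42-0.19j), (0.41-0.2j)], [(0.17-0.02j), (-0+0.08j), 0.03-0.15j, 0.02-0.15j], [-0.31+0.09j, -0.02-0.15j, (-0.01+0.29j), 0.29j], [(-0.12+0.15j), -0.07-0.07j, 0.10+0.14j, 0.10+0.14j]] + [[0.34-0.39j, -0.21-0.14j, (0.42+0.19j), 0.41+0.20j], [0.17+0.02j, -0.00-0.08j, 0.03+0.15j, 0.02+0.15j], [(-0.31-0.09j), (-0.02+0.15j), -0.01-0.29j, 0.00-0.29j], [(-0.12-0.15j), (-0.07+0.07j), (0.1-0.14j), 0.10-0.14j]] + [[0.00-0.00j, -0.01+0.00j, -0.00-0.00j, 0.00-0.00j], [-0.00+0.00j, (0.08-0j), 0.05+0.00j, (-0.01+0j)], [-0.00+0.00j, 0.02-0.00j, (0.01+0j), (-0+0j)], [-0.00+0.00j, 0.02-0.00j, 0.01+0.00j, -0.00+0.00j]]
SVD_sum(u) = [[0.08, 0.01, 0.15, -0.14], [0.41, 0.05, 0.71, -0.69], [-0.48, -0.06, -0.83, 0.81], [0.53, 0.07, 0.93, -0.91]] + [[0.66, -0.41, 0.62, 0.99], [-0.01, 0.00, -0.01, -0.01], [-0.01, 0.01, -0.01, -0.02], [-0.11, 0.07, -0.10, -0.16]] + [[-0.07, -0.02, 0.05, 0.01], [0.12, 0.04, -0.09, -0.01], [-0.33, -0.1, 0.23, 0.04], [-0.38, -0.11, 0.27, 0.04]] + [[0.00, -0.0, -0.00, -0.0], [-0.00, 0.06, 0.02, 0.02], [-0.0, 0.04, 0.01, 0.01], [0.00, -0.01, -0.0, -0.00]]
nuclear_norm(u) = 4.34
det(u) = -0.16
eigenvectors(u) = [[-0.02+0.00j, -0.78+0.00j, (-0.78-0j), 0.08+0.00j], [0.44+0.00j, -0.15+0.22j, (-0.15-0.22j), (-0.93+0j)], [-0.50+0.00j, (0.21-0.44j), 0.21+0.44j, -0.26+0.00j], [(0.74+0j), -0.05-0.29j, (-0.05+0.29j), (-0.26+0j)]]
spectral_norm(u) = 2.18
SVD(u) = [[-0.1, 0.99, -0.13, 0.01],[-0.49, -0.01, 0.24, -0.84],[0.58, -0.02, -0.63, -0.52],[-0.64, -0.16, -0.73, 0.17]] @ diag([2.179037607654674, 1.425593430440175, 0.6554847328762858, 0.07627739166040445]) @ [[-0.38,-0.05,-0.66,0.65], [0.47,-0.29,0.44,0.71], [0.79,0.23,-0.56,-0.09], [0.07,-0.93,-0.24,-0.28]]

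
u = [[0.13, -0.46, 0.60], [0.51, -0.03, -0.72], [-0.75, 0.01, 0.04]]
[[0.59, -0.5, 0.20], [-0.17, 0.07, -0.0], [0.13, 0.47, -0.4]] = u@[[-0.18, -0.66, 0.56], [-1.13, 0.15, 0.23], [0.15, -0.57, 0.39]]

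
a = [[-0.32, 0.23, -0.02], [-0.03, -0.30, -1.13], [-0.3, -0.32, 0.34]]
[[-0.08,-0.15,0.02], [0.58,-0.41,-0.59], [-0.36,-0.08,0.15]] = a @ [[0.4, 0.52, -0.03], [0.15, 0.1, 0.10], [-0.56, 0.32, 0.5]]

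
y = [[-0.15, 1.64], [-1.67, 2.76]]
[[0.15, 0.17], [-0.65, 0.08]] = y @ [[0.64, 0.15], [0.15, 0.12]]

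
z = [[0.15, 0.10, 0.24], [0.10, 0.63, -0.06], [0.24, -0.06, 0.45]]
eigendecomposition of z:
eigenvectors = [[-0.86, 0.49, -0.13], [0.18, 0.06, -0.98], [0.48, 0.87, 0.14]]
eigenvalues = [-0.0, 0.58, 0.65]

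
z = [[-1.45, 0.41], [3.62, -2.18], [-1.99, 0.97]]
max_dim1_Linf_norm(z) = 3.62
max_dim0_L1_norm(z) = 7.06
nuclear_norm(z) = 5.38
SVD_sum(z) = [[-1.29, 0.71], [3.70, -2.03], [-1.94, 1.06]] + [[-0.16, -0.30], [-0.08, -0.15], [-0.05, -0.09]]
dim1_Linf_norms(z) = [1.45, 3.62, 1.99]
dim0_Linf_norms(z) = [3.62, 2.18]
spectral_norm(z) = 4.99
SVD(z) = [[-0.29, -0.86], [0.85, -0.44], [-0.44, -0.27]] @ diag([4.987369811112741, 0.3931187698409562]) @ [[0.88, -0.48], [0.48, 0.88]]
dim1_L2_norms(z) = [1.51, 4.23, 2.21]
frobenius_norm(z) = 5.00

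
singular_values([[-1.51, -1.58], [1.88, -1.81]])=[2.61, 2.19]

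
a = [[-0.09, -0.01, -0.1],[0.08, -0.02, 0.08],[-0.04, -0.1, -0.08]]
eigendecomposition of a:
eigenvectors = [[(-0.71+0j),-0.60+0.14j,(-0.6-0.14j)], [-0.23+0.00j,0.62+0.00j,(0.62-0j)], [0.66+0.00j,(0.02+0.48j),0.02-0.48j]]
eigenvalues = [(-0+0j), (-0.09+0.08j), (-0.09-0.08j)]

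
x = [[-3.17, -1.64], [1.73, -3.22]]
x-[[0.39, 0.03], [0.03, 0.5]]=[[-3.56,-1.67], [1.70,-3.72]]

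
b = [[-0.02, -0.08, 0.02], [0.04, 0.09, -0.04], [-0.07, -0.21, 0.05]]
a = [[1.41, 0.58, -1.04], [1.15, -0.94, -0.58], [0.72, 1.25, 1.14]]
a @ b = [[0.07,0.16,-0.05], [-0.02,-0.05,0.03], [-0.04,-0.18,0.02]]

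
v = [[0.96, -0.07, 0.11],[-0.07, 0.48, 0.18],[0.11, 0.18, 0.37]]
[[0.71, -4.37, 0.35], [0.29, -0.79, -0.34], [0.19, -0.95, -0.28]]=v @ [[0.81, -4.71, 0.41], [0.76, -2.3, -0.4], [-0.11, -0.06, -0.69]]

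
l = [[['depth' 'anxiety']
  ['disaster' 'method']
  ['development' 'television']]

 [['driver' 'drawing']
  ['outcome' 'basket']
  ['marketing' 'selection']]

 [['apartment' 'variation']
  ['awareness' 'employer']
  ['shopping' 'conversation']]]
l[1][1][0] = 'outcome'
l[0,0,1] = 'anxiety'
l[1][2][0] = 'marketing'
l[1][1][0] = 'outcome'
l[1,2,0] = 'marketing'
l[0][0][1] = 'anxiety'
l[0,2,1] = 'television'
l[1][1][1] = 'basket'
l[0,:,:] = [['depth', 'anxiety'], ['disaster', 'method'], ['development', 'television']]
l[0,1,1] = 'method'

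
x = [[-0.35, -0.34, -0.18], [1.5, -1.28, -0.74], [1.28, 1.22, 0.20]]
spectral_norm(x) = 2.11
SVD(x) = [[-0.03, -0.27, 0.96], [0.98, -0.18, -0.02], [0.18, 0.94, 0.28]] @ diag([2.114891515871889, 1.8407943484885751, 0.1095903402021638]) @ [[0.81, -0.49, -0.33],  [0.56, 0.80, 0.20],  [-0.16, 0.35, -0.92]]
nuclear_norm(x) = 4.07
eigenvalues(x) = [(-0.57+1.05j), (-0.57-1.05j), (-0.3+0j)]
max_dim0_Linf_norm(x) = 1.5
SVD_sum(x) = [[-0.05,  0.03,  0.02], [1.68,  -1.02,  -0.68], [0.3,  -0.18,  -0.12]] + [[-0.29, -0.41, -0.1], [-0.19, -0.26, -0.07], [0.98, 1.39, 0.35]] + [[-0.02,  0.04,  -0.1],[0.0,  -0.00,  0.00],[-0.00,  0.01,  -0.03]]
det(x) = -0.43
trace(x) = -1.43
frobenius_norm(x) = 2.81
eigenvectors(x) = [[0.17-0.07j, (0.17+0.07j), (0.12+0j)], [0.29-0.57j, 0.29+0.57j, -0.48+0.00j], [-0.75+0.00j, (-0.75-0j), 0.87+0.00j]]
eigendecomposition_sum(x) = [[(-0.12+0.37j), (-0.18-0.07j), (-0.08-0.09j)], [0.53+1.26j, (-0.61+0.23j), -0.41-0.04j], [(1.03-1.22j), 0.56+0.52j, 0.17+0.45j]] + [[(-0.12-0.37j),-0.18+0.07j,(-0.08+0.09j)], [(0.53-1.26j),-0.61-0.23j,(-0.41+0.04j)], [(1.03+1.22j),0.56-0.52j,0.17-0.45j]] + [[(-0.1-0j), 0.01-0.00j, (-0.02-0j)], [0.43+0.00j, (-0.05+0j), 0.08+0.00j], [-0.78-0.00j, (0.09-0j), (-0.14-0j)]]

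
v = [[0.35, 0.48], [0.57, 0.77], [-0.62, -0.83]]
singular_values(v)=[1.53, 0.01]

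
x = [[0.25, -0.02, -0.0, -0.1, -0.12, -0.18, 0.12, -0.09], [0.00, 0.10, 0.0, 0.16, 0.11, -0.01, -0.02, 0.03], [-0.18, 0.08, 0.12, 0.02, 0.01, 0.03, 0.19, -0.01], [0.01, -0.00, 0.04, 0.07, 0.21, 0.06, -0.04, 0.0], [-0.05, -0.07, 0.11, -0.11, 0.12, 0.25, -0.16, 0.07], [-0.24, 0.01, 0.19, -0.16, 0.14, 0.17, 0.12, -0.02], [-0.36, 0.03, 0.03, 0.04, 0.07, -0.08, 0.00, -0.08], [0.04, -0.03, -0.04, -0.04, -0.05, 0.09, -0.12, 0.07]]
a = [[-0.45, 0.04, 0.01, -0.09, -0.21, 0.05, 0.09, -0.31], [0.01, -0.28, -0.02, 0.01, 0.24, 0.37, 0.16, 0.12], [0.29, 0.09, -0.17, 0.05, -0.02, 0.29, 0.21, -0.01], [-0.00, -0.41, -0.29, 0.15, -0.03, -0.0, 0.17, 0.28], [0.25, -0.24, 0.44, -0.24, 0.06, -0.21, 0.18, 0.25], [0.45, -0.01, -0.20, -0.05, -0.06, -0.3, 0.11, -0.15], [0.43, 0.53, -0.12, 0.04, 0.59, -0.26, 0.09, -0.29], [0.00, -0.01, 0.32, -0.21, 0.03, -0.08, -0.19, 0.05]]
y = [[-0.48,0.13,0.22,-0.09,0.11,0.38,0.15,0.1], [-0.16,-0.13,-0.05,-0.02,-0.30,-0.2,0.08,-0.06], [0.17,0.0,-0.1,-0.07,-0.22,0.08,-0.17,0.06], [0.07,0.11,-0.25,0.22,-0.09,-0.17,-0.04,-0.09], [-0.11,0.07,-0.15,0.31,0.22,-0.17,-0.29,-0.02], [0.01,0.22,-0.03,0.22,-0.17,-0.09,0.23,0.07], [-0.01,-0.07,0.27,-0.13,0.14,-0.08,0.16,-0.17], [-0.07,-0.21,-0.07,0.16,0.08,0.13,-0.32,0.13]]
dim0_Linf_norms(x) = [0.36, 0.1, 0.19, 0.16, 0.21, 0.25, 0.19, 0.09]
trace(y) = -0.07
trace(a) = -0.85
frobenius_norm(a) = 1.84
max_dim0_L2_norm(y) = 0.57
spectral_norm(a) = 1.13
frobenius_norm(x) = 0.92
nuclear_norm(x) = 1.97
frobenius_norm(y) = 1.37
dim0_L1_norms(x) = [1.13, 0.34, 0.53, 0.7, 0.83, 0.87, 0.77, 0.37]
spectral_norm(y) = 0.84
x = a @ y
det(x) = 0.00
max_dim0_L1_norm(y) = 1.44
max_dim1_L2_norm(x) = 0.43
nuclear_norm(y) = 3.28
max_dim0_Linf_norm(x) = 0.36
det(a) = -0.00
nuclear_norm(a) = 4.40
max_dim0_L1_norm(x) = 1.13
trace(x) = 0.90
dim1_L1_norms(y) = [1.66, 1.0, 0.87, 1.04, 1.34, 1.04, 1.03, 1.17]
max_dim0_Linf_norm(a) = 0.59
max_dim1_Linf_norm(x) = 0.36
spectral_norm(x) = 0.64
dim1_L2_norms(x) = [0.38, 0.22, 0.3, 0.24, 0.37, 0.43, 0.39, 0.19]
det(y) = -0.00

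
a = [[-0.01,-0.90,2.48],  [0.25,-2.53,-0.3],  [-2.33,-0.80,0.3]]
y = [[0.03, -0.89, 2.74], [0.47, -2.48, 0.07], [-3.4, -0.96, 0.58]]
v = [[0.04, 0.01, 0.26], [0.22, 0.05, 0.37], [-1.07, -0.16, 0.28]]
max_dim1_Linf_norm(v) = 1.07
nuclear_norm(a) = 7.59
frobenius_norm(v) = 1.23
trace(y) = -1.87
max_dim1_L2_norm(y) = 3.58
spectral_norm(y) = 3.77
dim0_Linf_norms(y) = [3.4, 2.48, 2.74]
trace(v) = 0.37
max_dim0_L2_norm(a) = 2.8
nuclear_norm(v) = 1.62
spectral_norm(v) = 1.13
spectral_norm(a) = 3.08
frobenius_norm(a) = 4.44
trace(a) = -2.24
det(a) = -15.67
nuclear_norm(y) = 8.87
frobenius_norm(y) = 5.24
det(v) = 0.00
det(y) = -23.93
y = v + a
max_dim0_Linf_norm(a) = 2.53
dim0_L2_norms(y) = [3.43, 2.8, 2.8]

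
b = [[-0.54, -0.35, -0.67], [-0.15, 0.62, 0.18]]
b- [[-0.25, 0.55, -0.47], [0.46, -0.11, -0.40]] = [[-0.29, -0.9, -0.2], [-0.61, 0.73, 0.58]]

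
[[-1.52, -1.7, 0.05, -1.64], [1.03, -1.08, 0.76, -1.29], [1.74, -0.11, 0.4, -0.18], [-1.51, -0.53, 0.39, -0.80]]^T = [[-1.52, 1.03, 1.74, -1.51], [-1.7, -1.08, -0.11, -0.53], [0.05, 0.76, 0.4, 0.39], [-1.64, -1.29, -0.18, -0.80]]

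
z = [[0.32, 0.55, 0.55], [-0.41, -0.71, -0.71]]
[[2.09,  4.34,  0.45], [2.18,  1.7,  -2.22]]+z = [[2.41, 4.89, 1.00], [1.77, 0.99, -2.93]]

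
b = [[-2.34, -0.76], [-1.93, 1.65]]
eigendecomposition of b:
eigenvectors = [[-0.91, 0.17], [-0.41, -0.98]]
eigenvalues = [-2.68, 1.99]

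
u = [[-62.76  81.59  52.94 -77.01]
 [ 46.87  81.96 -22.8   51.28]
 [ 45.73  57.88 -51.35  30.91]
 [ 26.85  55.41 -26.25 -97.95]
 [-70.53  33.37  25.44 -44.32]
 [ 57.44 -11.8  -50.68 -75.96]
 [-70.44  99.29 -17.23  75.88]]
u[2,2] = -51.35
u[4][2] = 25.44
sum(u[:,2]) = -89.93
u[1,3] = 51.28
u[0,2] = 52.94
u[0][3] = -77.01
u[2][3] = 30.91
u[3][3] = -97.95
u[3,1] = 55.41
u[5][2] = -50.68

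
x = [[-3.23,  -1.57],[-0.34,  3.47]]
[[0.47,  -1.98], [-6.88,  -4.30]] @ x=[[-0.84,-7.61], [23.68,-4.12]]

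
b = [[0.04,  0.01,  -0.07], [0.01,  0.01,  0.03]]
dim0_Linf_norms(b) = [0.04, 0.01, 0.07]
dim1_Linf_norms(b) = [0.07, 0.03]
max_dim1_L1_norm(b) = 0.12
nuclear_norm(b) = 0.11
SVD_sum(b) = [[0.03, 0.01, -0.07], [-0.01, -0.0, 0.02]] + [[0.01, 0.0, 0.00], [0.02, 0.01, 0.01]]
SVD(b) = [[-0.97, 0.26], [0.26, 0.97]] @ diag([0.08385456251144958, 0.02585367180911434]) @ [[-0.43, -0.08, 0.9], [0.78, 0.47, 0.42]]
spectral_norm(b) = 0.08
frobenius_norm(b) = 0.09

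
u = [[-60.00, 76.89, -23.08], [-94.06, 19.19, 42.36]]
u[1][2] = 42.36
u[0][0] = -60.0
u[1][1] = 19.19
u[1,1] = 19.19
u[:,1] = [76.89, 19.19]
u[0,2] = -23.08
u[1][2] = 42.36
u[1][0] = -94.06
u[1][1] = 19.19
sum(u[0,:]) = -6.189999999999998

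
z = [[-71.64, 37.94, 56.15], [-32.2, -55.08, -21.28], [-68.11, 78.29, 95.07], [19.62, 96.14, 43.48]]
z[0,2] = 56.15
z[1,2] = -21.28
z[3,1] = 96.14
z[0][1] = 37.94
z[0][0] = -71.64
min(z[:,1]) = -55.08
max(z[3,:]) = 96.14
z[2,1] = 78.29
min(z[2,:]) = -68.11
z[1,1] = -55.08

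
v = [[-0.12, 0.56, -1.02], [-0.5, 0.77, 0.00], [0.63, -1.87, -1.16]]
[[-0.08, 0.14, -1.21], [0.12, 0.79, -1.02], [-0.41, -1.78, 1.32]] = v @ [[-0.09, -0.71, 0.71], [0.10, 0.56, -0.86], [0.14, 0.25, 0.63]]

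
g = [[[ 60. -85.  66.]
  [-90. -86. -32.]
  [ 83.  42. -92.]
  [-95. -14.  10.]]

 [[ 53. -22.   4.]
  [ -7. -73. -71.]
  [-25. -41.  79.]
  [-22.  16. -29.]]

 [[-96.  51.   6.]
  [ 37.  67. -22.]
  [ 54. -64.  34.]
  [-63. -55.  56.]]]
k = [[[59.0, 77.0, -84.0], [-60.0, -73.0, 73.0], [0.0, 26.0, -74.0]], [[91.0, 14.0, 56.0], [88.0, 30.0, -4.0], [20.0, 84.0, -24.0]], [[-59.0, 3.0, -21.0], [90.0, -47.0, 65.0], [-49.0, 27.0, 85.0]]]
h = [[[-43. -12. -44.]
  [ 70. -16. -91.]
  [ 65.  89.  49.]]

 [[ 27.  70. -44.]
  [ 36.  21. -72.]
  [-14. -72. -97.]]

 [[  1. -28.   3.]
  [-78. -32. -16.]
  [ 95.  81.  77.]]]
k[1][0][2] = 56.0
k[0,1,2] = 73.0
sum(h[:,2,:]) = 273.0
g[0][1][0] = -90.0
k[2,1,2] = 65.0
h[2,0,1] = -28.0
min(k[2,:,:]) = -59.0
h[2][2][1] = 81.0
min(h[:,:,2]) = -97.0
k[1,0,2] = 56.0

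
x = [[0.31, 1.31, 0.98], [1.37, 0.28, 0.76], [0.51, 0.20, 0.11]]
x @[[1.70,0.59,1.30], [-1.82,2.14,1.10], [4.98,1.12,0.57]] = [[3.02, 4.08, 2.4], [5.6, 2.26, 2.52], [1.05, 0.85, 0.95]]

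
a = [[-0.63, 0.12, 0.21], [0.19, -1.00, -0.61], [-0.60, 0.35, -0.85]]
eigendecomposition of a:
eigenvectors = [[0.58+0.00j,(0.23-0.03j),0.23+0.03j], [0.75+0.00j,(-0.71+0j),(-0.71-0j)], [-0.32+0.00j,(0.14+0.65j),0.14-0.65j]]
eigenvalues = [(-0.59+0j), (-0.94+0.57j), (-0.94-0.57j)]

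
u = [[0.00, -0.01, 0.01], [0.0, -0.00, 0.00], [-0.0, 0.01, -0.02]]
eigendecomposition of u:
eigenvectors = [[1.0, -0.45, 1.0], [0.00, 0.00, 0.00], [0.0, 0.89, 0.0]]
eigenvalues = [0.0, -0.02, -0.0]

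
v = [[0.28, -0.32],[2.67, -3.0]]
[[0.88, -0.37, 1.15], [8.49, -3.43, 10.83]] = v @[[4.46, 1.2, 1.45],[1.14, 2.21, -2.32]]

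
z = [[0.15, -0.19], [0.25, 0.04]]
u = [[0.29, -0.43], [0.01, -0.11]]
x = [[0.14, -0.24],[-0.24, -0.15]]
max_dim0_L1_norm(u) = 0.54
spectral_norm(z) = 0.30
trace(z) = 0.19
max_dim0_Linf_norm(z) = 0.25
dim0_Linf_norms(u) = [0.29, 0.43]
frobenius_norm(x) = 0.40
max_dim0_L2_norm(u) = 0.44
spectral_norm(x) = 0.29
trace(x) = -0.01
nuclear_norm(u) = 0.58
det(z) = 0.05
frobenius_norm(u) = 0.53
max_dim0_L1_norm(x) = 0.39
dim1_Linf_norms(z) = [0.19, 0.25]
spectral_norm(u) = 0.53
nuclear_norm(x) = 0.56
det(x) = -0.08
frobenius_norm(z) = 0.35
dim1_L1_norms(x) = [0.38, 0.39]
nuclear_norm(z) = 0.48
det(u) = -0.03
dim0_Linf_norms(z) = [0.25, 0.19]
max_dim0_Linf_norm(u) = 0.43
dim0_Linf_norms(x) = [0.24, 0.24]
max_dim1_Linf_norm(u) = 0.43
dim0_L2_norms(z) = [0.29, 0.19]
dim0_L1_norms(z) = [0.4, 0.23]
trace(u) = 0.18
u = z + x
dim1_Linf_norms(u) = [0.43, 0.11]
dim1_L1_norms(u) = [0.72, 0.12]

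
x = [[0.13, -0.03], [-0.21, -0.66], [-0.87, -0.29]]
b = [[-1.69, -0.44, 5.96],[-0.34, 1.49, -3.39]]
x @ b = [[-0.21, -0.10, 0.88], [0.58, -0.89, 0.99], [1.57, -0.05, -4.20]]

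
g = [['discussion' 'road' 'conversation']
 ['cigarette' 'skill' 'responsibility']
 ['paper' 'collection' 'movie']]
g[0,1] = 'road'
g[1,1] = 'skill'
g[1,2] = 'responsibility'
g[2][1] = 'collection'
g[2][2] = 'movie'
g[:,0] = ['discussion', 'cigarette', 'paper']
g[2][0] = 'paper'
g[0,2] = 'conversation'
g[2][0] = 'paper'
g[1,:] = ['cigarette', 'skill', 'responsibility']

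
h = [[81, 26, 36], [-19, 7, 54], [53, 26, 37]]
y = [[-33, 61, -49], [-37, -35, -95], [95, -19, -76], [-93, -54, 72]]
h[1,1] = 7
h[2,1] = 26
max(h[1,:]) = 54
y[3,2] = 72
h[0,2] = 36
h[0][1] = 26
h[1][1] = 7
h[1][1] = 7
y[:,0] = [-33, -37, 95, -93]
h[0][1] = 26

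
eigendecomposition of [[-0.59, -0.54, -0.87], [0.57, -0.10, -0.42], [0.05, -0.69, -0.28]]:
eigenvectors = [[0.80+0.00j, 0.80-0.00j, -0.19+0.00j], [(-0.16-0.41j), (-0.16+0.41j), -0.72+0.00j], [0.20-0.35j, (0.2+0.35j), 0.67+0.00j]]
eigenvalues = [(-0.71+0.66j), (-0.71-0.66j), (0.44+0j)]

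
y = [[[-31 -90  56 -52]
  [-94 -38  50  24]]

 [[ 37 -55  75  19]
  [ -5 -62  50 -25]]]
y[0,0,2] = 56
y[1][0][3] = 19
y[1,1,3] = -25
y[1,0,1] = -55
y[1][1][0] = -5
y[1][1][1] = -62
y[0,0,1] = -90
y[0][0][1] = -90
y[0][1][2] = 50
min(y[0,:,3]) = -52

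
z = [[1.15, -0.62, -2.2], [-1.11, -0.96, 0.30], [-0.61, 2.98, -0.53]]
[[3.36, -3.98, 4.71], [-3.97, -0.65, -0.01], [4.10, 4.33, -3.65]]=z@[[1.93,-0.46,0.77], [1.6,1.56,-1.31], [-0.97,1.13,-1.37]]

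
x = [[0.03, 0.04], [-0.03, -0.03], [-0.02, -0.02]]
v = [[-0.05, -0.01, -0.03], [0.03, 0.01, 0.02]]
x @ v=[[-0.00, 0.0, -0.0], [0.00, -0.0, 0.0], [0.00, 0.0, 0.0]]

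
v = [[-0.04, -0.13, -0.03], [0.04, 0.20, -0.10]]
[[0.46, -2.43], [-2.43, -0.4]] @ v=[[-0.12, -0.55, 0.23], [0.08, 0.24, 0.11]]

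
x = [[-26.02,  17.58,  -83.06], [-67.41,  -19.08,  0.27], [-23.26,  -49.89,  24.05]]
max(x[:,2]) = 24.05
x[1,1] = -19.08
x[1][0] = -67.41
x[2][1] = -49.89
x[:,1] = [17.58, -19.08, -49.89]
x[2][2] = 24.05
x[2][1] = -49.89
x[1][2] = 0.27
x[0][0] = -26.02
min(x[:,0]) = -67.41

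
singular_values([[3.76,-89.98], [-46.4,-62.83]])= [112.59, 39.18]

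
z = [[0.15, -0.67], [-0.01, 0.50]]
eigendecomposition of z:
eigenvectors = [[-1.0, 0.88], [-0.03, -0.48]]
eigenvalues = [0.13, 0.52]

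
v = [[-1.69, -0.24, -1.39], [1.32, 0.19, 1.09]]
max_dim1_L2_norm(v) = 2.2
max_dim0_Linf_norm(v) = 1.69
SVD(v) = [[-0.79, 0.62], [0.62, 0.79]] @ diag([2.795065296557378, 0.003160376657204107]) @ [[0.77, 0.11, 0.63], [-0.58, 0.55, 0.60]]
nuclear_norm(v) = 2.80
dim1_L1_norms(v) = [3.32, 2.6]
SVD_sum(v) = [[-1.69, -0.24, -1.39], [1.32, 0.19, 1.09]] + [[-0.0, 0.0, 0.0], [-0.0, 0.00, 0.00]]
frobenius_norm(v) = 2.80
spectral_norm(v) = 2.80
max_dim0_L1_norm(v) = 3.01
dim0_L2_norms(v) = [2.14, 0.31, 1.77]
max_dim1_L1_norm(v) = 3.32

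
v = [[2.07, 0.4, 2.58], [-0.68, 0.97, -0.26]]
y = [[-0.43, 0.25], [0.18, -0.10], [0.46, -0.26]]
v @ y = [[0.37, -0.19], [0.35, -0.20]]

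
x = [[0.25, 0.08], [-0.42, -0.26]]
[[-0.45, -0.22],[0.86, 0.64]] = x @ [[-1.57, -0.20], [-0.77, -2.12]]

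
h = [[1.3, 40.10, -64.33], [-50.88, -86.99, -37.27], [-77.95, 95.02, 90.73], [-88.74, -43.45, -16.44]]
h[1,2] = -37.27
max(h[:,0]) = 1.3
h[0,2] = -64.33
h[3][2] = -16.44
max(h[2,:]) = 95.02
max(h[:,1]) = 95.02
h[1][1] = -86.99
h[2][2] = 90.73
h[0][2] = -64.33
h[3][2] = -16.44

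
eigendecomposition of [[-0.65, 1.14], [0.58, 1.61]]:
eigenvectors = [[-0.97, -0.41], [0.22, -0.91]]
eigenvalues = [-0.91, 1.87]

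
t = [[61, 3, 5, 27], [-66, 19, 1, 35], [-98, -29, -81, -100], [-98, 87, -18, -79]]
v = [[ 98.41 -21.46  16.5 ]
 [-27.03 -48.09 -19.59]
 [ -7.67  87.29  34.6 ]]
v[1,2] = -19.59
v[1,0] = -27.03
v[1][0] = -27.03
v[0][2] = 16.5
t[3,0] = -98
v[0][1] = -21.46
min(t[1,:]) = -66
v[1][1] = -48.09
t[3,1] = 87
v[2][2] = 34.6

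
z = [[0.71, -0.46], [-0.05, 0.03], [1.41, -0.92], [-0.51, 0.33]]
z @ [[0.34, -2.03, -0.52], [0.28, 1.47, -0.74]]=[[0.11, -2.12, -0.03], [-0.01, 0.15, 0.00], [0.22, -4.21, -0.05], [-0.08, 1.52, 0.02]]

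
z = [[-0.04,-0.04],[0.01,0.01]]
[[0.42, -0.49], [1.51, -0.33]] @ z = [[-0.02,-0.02], [-0.06,-0.06]]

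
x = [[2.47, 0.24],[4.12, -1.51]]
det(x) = -4.719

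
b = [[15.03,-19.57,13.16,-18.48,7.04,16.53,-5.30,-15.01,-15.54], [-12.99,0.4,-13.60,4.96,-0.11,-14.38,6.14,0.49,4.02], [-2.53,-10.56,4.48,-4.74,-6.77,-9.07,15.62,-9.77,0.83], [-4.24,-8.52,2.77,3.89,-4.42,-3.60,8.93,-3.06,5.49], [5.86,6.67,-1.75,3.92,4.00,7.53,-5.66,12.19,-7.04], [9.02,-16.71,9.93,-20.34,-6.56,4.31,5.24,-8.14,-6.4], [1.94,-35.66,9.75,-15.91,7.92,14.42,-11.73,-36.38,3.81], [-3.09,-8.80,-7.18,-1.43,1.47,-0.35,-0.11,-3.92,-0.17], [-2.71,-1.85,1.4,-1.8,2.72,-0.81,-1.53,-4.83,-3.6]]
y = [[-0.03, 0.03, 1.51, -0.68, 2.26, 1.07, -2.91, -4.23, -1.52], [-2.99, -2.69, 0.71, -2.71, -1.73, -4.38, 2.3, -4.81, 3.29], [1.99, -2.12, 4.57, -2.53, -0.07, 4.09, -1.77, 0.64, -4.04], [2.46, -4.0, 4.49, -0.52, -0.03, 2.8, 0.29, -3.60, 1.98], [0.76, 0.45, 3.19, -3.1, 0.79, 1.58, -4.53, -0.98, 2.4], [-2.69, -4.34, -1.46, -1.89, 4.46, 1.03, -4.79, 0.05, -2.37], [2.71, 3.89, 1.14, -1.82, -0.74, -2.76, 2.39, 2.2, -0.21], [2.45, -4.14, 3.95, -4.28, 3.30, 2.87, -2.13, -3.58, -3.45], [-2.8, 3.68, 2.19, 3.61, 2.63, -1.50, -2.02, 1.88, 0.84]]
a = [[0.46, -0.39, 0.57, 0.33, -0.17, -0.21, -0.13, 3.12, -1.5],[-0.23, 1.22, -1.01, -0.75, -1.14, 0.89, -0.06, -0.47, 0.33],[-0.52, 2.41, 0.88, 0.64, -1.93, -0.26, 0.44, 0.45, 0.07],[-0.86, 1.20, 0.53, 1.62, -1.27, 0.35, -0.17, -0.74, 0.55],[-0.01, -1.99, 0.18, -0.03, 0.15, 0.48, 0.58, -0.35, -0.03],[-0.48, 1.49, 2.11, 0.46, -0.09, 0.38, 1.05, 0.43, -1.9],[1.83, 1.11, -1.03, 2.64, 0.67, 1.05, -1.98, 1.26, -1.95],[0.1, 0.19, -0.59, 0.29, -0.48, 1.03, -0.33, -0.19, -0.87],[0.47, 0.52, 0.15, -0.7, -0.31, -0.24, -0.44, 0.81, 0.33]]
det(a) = 71.89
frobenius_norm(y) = 24.56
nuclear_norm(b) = 180.40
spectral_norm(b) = 76.27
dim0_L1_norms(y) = [18.88, 25.34, 23.21, 21.14, 16.01, 22.08, 23.13, 21.97, 20.1]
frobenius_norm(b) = 92.38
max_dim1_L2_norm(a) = 4.84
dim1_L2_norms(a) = [3.59, 2.36, 3.38, 2.77, 2.17, 3.49, 4.84, 1.63, 1.45]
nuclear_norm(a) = 21.89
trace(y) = 2.80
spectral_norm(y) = 16.26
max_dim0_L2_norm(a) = 4.08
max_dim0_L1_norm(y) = 25.34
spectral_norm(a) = 5.55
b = a @ y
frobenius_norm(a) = 9.09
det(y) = -1069932.62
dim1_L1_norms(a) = [6.88, 6.1, 7.6, 7.29, 3.8, 8.39, 13.52, 4.07, 3.97]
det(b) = -78318926.98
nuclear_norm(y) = 61.30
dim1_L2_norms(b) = [44.06, 25.29, 25.07, 16.28, 20.0, 32.7, 58.05, 12.58, 7.92]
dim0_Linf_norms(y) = [2.99, 4.34, 4.57, 4.28, 4.46, 4.38, 4.79, 4.81, 4.04]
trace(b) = 12.86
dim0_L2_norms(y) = [6.92, 9.62, 8.82, 7.89, 6.85, 8.16, 8.65, 8.75, 7.58]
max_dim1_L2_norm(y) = 10.27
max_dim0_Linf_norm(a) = 3.12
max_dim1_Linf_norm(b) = 36.38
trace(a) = 2.87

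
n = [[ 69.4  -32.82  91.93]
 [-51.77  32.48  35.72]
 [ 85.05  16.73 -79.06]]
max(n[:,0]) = 85.05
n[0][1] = -32.82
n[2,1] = 16.73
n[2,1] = 16.73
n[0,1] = -32.82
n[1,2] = 35.72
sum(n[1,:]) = 16.429999999999993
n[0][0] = 69.4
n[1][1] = 32.48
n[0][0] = 69.4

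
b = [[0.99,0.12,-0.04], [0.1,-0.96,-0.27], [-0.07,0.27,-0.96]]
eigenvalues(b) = [(1+0j), (-0.96+0.27j), (-0.96-0.27j)]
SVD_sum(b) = [[0.07,0.31,-0.10], [-0.17,-0.74,0.23], [0.11,0.48,-0.15]] + [[0.42, 0.05, 0.47],[-0.14, -0.02, -0.16],[-0.49, -0.06, -0.55]] + [[0.5, -0.24, -0.42], [0.41, -0.20, -0.34], [0.31, -0.15, -0.26]]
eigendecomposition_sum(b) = [[(0.99+0j), (0.06+0j), (-0.03+0j)],[0.05+0.00j, 0.00+0.00j, (-0+0j)],[-0.03+0.00j, -0.00+0.00j, 0.00+0.00j]] + [[(-0+0j), (0.03+0.01j), (-0.01+0.03j)], [(0.02-0.02j), -0.48+0.13j, (-0.13-0.48j)], [-0.02-0.02j, 0.14+0.49j, -0.48+0.14j]] + [[(-0-0j),(0.03-0.01j),-0.01-0.03j], [(0.02+0.02j),-0.48-0.13j,-0.13+0.48j], [-0.02+0.02j,0.14-0.49j,-0.48-0.14j]]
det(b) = 1.00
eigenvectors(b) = [[(-1+0j), (-0.02+0.04j), -0.02-0.04j], [(-0.05+0j), 0.00-0.70j, 0.7j], [(0.03+0j), -0.71+0.00j, (-0.71-0j)]]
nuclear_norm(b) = 3.00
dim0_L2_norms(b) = [1.0, 1.0, 1.0]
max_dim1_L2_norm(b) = 1.0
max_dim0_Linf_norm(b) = 0.99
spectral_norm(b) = 1.01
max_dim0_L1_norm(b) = 1.35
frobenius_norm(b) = 1.73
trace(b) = -0.93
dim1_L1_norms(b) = [1.15, 1.33, 1.3]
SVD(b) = [[0.33,-0.64,-0.7], [-0.79,0.21,-0.57], [0.51,0.74,-0.44]] @ diag([1.0056175091749318, 0.9980644071547854, 0.9962935633695388]) @ [[0.21, 0.93, -0.29],[-0.66, -0.08, -0.75],[-0.72, 0.35, 0.60]]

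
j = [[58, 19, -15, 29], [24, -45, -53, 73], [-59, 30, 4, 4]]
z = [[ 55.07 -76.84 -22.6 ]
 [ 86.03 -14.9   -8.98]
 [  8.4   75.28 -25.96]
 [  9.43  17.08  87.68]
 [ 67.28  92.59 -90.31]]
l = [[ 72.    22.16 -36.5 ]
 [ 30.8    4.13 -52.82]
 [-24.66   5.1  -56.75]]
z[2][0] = 8.4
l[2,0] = -24.66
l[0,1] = 22.16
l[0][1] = 22.16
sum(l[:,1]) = 31.39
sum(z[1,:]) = 62.14999999999999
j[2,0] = -59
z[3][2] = 87.68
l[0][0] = 72.0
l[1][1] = 4.13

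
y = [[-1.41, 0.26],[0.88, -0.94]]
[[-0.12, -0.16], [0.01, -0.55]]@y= [[0.03,0.12],[-0.50,0.52]]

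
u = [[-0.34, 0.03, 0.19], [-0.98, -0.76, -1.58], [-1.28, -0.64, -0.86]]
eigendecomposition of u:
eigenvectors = [[-0.1, 0.47, 0.12], [0.84, -0.87, -0.90], [0.53, -0.12, 0.43]]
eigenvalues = [-1.64, -0.44, 0.13]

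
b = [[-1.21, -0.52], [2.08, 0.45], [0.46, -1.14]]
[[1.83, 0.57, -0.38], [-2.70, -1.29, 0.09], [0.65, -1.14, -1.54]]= b@[[-1.08, -0.77, -0.23], [-1.01, 0.69, 1.26]]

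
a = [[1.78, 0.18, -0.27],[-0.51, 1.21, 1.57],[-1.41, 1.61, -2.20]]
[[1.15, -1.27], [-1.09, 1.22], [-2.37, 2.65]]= a @ [[0.73, -0.81],[-0.71, 0.8],[0.09, -0.10]]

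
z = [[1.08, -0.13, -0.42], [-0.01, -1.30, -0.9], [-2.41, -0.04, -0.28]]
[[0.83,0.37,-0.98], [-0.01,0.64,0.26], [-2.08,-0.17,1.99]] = z @ [[0.84, 0.13, -0.85],[-0.16, -0.15, -0.37],[0.23, -0.50, 0.26]]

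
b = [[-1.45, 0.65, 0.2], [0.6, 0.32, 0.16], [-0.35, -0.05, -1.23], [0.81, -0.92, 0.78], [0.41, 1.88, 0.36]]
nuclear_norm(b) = 5.51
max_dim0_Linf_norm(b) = 1.88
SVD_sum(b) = [[-0.47, 1.06, -0.09], [-0.01, 0.03, -0.0], [-0.08, 0.17, -0.02], [0.5, -1.12, 0.1], [-0.61, 1.39, -0.12]] + [[-0.53, -0.27, -0.40], [0.49, 0.25, 0.36], [-0.71, -0.36, -0.53], [0.51, 0.26, 0.38], [0.9, 0.46, 0.67]] + [[-0.45,-0.14,0.69], [0.13,0.04,-0.20], [0.44,0.14,-0.68], [-0.20,-0.06,0.30], [0.13,0.04,-0.19]]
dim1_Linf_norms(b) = [1.45, 0.6, 1.23, 0.92, 1.88]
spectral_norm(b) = 2.28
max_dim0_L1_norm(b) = 3.82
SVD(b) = [[0.51, -0.37, -0.66], [0.02, 0.34, 0.19], [0.08, -0.49, 0.65], [-0.54, 0.35, -0.29], [0.67, 0.62, 0.18]] @ diag([2.281237498583326, 1.9521322921420812, 1.2724130575537913]) @ [[-0.40, 0.91, -0.08], [0.74, 0.38, 0.56], [0.54, 0.17, -0.83]]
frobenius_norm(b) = 3.26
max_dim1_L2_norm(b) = 1.96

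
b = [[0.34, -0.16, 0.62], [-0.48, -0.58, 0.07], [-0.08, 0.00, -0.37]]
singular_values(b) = [0.81, 0.75, 0.12]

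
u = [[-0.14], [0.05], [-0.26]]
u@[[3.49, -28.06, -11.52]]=[[-0.49, 3.93, 1.61], [0.17, -1.40, -0.58], [-0.91, 7.3, 3.0]]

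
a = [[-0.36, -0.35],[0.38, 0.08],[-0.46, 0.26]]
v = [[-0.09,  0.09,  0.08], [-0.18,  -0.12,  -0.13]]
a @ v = [[0.10, 0.01, 0.02], [-0.05, 0.02, 0.02], [-0.01, -0.07, -0.07]]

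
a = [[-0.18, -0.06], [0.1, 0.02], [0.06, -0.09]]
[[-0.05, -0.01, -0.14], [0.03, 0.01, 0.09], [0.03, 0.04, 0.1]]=a@[[0.35, 0.14, 0.95], [-0.15, -0.32, -0.46]]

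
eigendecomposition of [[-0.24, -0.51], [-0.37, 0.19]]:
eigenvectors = [[-0.88, 0.59], [-0.47, -0.81]]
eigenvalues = [-0.51, 0.46]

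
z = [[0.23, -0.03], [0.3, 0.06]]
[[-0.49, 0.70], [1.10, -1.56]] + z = [[-0.26, 0.67], [1.40, -1.5]]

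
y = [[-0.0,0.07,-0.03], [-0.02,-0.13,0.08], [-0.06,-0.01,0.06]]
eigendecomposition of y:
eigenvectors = [[0.0,0.62,0.49], [0.4,0.33,-0.86], [0.92,0.71,0.11]]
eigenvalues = [0.06, 0.0, -0.13]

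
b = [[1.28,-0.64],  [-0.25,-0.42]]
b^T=[[1.28, -0.25], [-0.64, -0.42]]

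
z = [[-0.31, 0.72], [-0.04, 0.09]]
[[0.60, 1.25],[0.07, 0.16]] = z @ [[1.03, -1.56],[1.28, 1.07]]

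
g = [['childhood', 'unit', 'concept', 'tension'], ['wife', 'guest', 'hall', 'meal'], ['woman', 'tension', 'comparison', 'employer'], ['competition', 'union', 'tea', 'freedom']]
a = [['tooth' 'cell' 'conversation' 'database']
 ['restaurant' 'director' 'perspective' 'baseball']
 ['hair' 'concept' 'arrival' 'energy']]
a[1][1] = 'director'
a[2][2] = 'arrival'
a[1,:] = ['restaurant', 'director', 'perspective', 'baseball']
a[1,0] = 'restaurant'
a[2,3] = 'energy'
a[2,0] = 'hair'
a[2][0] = 'hair'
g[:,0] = ['childhood', 'wife', 'woman', 'competition']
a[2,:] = ['hair', 'concept', 'arrival', 'energy']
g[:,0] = ['childhood', 'wife', 'woman', 'competition']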